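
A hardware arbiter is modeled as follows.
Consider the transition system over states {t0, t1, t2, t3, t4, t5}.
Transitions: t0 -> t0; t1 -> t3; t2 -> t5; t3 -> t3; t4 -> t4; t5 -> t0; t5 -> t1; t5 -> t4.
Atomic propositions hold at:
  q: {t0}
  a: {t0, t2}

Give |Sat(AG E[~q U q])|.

1

Sat(~q) = {t1, t2, t3, t4, t5}
E[~q U q]: least fixpoint, start Z0 = Sat(q) = {t0}, add states in Sat(~q) with some successor in Z. Z1 = {t0, t5}; Z2 = {t0, t2, t5}; fixed.
Sat(E[~q U q]) = {t0, t2, t5}
AG E[~q U q]: greatest fixpoint, start Z0 = {t0, t2, t5}, keep only states in Sat with every successor in Z. Z1 = {t0, t2}; Z2 = {t0}; fixed.
Sat(AG E[~q U q]) = {t0}
|Sat(AG E[~q U q])| = |{t0}| = 1.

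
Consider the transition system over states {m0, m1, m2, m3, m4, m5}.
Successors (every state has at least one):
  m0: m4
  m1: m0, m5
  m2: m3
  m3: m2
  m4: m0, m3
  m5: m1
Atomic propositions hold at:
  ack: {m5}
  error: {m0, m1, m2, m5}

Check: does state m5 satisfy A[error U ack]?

Yes

A[error U ack]: least fixpoint, start Z0 = Sat(ack) = {m5}, add states in Sat(error) with every successor in Z. Already a fixed point.
Sat(A[error U ack]) = {m5}
m5 ∈ Sat(A[error U ack]) = {m5}, so the formula holds at m5.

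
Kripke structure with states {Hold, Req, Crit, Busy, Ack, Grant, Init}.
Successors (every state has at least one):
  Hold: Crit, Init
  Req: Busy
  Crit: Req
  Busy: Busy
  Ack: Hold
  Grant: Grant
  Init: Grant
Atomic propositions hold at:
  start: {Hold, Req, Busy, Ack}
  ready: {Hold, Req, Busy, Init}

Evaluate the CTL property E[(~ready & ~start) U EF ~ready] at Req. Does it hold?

Sat(~ready) = {Crit, Ack, Grant}
Sat(~start) = {Crit, Grant, Init}
Sat(~ready & ~start) = {Crit, Grant}
EF ~ready: least fixpoint, start Z0 = {Crit, Ack, Grant}, add states with some successor in Z. Z1 = {Hold, Crit, Ack, Grant, Init}; fixed.
Sat(EF ~ready) = {Hold, Crit, Ack, Grant, Init}
E[(~ready & ~start) U EF ~ready]: least fixpoint, start Z0 = Sat(EF ~ready) = {Hold, Crit, Ack, Grant, Init}, add states in Sat(~ready & ~start) with some successor in Z. Already a fixed point.
Sat(E[(~ready & ~start) U EF ~ready]) = {Hold, Crit, Ack, Grant, Init}
Req ∉ Sat(E[(~ready & ~start) U EF ~ready]) = {Hold, Crit, Ack, Grant, Init}, so the formula does not hold at Req.

No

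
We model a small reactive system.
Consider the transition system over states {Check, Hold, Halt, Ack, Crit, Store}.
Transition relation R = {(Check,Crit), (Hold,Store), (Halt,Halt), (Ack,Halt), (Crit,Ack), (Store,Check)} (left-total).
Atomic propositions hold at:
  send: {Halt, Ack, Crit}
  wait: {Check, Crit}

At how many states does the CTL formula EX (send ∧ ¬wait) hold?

Sat(¬wait) = {Hold, Halt, Ack, Store}
Sat(send ∧ ¬wait) = {Halt, Ack}
Sat(EX (send ∧ ¬wait)) = {s : some successor in {Halt, Ack}} = {Halt, Ack, Crit}
|Sat(EX (send ∧ ¬wait))| = |{Halt, Ack, Crit}| = 3.

3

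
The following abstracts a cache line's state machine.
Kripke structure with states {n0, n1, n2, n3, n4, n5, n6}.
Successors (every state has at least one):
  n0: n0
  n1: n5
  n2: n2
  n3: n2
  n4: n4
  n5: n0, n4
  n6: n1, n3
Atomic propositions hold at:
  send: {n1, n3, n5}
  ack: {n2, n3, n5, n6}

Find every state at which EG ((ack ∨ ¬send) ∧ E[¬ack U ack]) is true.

{n2, n3, n6}

Sat(¬send) = {n0, n2, n4, n6}
Sat(ack ∨ ¬send) = {n0, n2, n3, n4, n5, n6}
Sat(¬ack) = {n0, n1, n4}
E[¬ack U ack]: least fixpoint, start Z0 = Sat(ack) = {n2, n3, n5, n6}, add states in Sat(¬ack) with some successor in Z. Z1 = {n1, n2, n3, n5, n6}; fixed.
Sat(E[¬ack U ack]) = {n1, n2, n3, n5, n6}
Sat((ack ∨ ¬send) ∧ E[¬ack U ack]) = {n2, n3, n5, n6}
EG ((ack ∨ ¬send) ∧ E[¬ack U ack]): greatest fixpoint, start Z0 = {n2, n3, n5, n6}, keep only states in Sat with some successor in Z. Z1 = {n2, n3, n6}; fixed.
Sat(EG ((ack ∨ ¬send) ∧ E[¬ack U ack])) = {n2, n3, n6}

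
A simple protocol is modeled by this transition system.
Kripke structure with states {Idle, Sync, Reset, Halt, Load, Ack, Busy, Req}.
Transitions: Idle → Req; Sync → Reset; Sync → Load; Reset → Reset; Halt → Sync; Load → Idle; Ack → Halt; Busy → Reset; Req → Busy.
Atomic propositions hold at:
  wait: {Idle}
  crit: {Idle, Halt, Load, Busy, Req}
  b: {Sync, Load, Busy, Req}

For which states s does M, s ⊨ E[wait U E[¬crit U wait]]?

Sat(¬crit) = {Sync, Reset, Ack}
E[¬crit U wait]: least fixpoint, start Z0 = Sat(wait) = {Idle}, add states in Sat(¬crit) with some successor in Z. Already a fixed point.
Sat(E[¬crit U wait]) = {Idle}
E[wait U E[¬crit U wait]]: least fixpoint, start Z0 = Sat(E[¬crit U wait]) = {Idle}, add states in Sat(wait) with some successor in Z. Already a fixed point.
Sat(E[wait U E[¬crit U wait]]) = {Idle}

{Idle}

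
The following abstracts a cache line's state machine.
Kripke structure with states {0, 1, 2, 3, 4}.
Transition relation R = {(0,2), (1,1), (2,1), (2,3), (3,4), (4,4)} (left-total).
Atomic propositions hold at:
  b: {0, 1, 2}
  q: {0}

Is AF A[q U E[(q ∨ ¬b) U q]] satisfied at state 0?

Yes

Sat(¬b) = {3, 4}
Sat(q ∨ ¬b) = {0, 3, 4}
E[(q ∨ ¬b) U q]: least fixpoint, start Z0 = Sat(q) = {0}, add states in Sat(q ∨ ¬b) with some successor in Z. Already a fixed point.
Sat(E[(q ∨ ¬b) U q]) = {0}
A[q U E[(q ∨ ¬b) U q]]: least fixpoint, start Z0 = Sat(E[(q ∨ ¬b) U q]) = {0}, add states in Sat(q) with every successor in Z. Already a fixed point.
Sat(A[q U E[(q ∨ ¬b) U q]]) = {0}
AF A[q U E[(q ∨ ¬b) U q]]: least fixpoint, start Z0 = {0}, add states with every successor in Z. Already a fixed point.
Sat(AF A[q U E[(q ∨ ¬b) U q]]) = {0}
0 ∈ Sat(AF A[q U E[(q ∨ ¬b) U q]]) = {0}, so the formula holds at 0.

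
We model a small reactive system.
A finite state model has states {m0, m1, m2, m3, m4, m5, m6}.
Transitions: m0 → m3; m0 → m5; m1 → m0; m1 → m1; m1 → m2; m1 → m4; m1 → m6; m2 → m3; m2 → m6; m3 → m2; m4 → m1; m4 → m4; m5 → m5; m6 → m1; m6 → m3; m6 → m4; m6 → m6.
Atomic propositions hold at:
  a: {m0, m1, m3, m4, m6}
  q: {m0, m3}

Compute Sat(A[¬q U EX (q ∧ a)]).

{m0, m1, m2, m6}

Sat(¬q) = {m1, m2, m4, m5, m6}
Sat(q ∧ a) = {m0, m3}
Sat(EX (q ∧ a)) = {s : some successor in {m0, m3}} = {m0, m1, m2, m6}
A[¬q U EX (q ∧ a)]: least fixpoint, start Z0 = Sat(EX (q ∧ a)) = {m0, m1, m2, m6}, add states in Sat(¬q) with every successor in Z. Already a fixed point.
Sat(A[¬q U EX (q ∧ a)]) = {m0, m1, m2, m6}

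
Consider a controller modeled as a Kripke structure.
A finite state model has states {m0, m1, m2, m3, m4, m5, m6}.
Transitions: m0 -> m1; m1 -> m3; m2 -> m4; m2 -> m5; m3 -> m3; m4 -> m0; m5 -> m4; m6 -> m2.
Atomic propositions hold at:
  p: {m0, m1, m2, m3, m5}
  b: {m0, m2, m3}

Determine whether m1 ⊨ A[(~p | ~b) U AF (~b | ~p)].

Sat(~p) = {m4, m6}
Sat(~b) = {m1, m4, m5, m6}
Sat(~p | ~b) = {m1, m4, m5, m6}
Sat(~b | ~p) = {m1, m4, m5, m6}
AF (~b | ~p): least fixpoint, start Z0 = {m1, m4, m5, m6}, add states with every successor in Z. Z1 = {m0, m1, m2, m4, m5, m6}; fixed.
Sat(AF (~b | ~p)) = {m0, m1, m2, m4, m5, m6}
A[(~p | ~b) U AF (~b | ~p)]: least fixpoint, start Z0 = Sat(AF (~b | ~p)) = {m0, m1, m2, m4, m5, m6}, add states in Sat(~p | ~b) with every successor in Z. Already a fixed point.
Sat(A[(~p | ~b) U AF (~b | ~p)]) = {m0, m1, m2, m4, m5, m6}
m1 ∈ Sat(A[(~p | ~b) U AF (~b | ~p)]) = {m0, m1, m2, m4, m5, m6}, so the formula holds at m1.

Yes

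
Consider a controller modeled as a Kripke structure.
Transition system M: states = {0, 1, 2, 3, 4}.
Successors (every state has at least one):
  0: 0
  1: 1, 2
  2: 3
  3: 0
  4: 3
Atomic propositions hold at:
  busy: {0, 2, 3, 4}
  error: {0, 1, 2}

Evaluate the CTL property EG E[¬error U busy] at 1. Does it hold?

No

Sat(¬error) = {3, 4}
E[¬error U busy]: least fixpoint, start Z0 = Sat(busy) = {0, 2, 3, 4}, add states in Sat(¬error) with some successor in Z. Already a fixed point.
Sat(E[¬error U busy]) = {0, 2, 3, 4}
EG E[¬error U busy]: greatest fixpoint, start Z0 = {0, 2, 3, 4}, keep only states in Sat with some successor in Z. Already a fixed point.
Sat(EG E[¬error U busy]) = {0, 2, 3, 4}
1 ∉ Sat(EG E[¬error U busy]) = {0, 2, 3, 4}, so the formula does not hold at 1.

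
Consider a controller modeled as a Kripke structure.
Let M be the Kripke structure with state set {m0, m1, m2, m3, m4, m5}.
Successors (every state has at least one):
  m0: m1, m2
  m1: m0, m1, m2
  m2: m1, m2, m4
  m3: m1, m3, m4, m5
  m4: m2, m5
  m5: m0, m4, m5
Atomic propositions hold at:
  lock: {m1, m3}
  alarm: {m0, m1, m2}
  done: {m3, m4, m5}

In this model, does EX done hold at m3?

Yes

Sat(EX done) = {s : some successor in {m3, m4, m5}} = {m2, m3, m4, m5}
m3 ∈ Sat(EX done) = {m2, m3, m4, m5}, so the formula holds at m3.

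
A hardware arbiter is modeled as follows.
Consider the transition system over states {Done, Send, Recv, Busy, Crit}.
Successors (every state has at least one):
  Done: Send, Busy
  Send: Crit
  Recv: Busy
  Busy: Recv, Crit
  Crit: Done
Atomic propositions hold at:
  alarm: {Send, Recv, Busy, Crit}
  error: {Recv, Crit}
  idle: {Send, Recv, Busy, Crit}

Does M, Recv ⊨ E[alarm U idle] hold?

Yes

E[alarm U idle]: least fixpoint, start Z0 = Sat(idle) = {Send, Recv, Busy, Crit}, add states in Sat(alarm) with some successor in Z. Already a fixed point.
Sat(E[alarm U idle]) = {Send, Recv, Busy, Crit}
Recv ∈ Sat(E[alarm U idle]) = {Send, Recv, Busy, Crit}, so the formula holds at Recv.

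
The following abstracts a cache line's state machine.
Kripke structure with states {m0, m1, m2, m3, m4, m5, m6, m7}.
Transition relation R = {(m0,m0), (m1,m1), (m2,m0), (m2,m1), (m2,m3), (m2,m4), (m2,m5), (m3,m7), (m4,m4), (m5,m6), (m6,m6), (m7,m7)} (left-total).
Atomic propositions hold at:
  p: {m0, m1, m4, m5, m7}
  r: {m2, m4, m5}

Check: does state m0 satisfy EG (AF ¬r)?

Sat(¬r) = {m0, m1, m3, m6, m7}
AF ¬r: least fixpoint, start Z0 = {m0, m1, m3, m6, m7}, add states with every successor in Z. Z1 = {m0, m1, m3, m5, m6, m7}; fixed.
Sat(AF ¬r) = {m0, m1, m3, m5, m6, m7}
EG (AF ¬r): greatest fixpoint, start Z0 = {m0, m1, m3, m5, m6, m7}, keep only states in Sat with some successor in Z. Already a fixed point.
Sat(EG (AF ¬r)) = {m0, m1, m3, m5, m6, m7}
m0 ∈ Sat(EG (AF ¬r)) = {m0, m1, m3, m5, m6, m7}, so the formula holds at m0.

Yes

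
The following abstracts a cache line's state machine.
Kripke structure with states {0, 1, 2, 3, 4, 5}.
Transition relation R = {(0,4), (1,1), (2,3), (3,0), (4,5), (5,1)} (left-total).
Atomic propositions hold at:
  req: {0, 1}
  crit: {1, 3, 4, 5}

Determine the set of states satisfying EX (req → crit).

{0, 1, 2, 4, 5}

Sat(req → crit) = {1, 2, 3, 4, 5}
Sat(EX (req → crit)) = {s : some successor in {1, 2, 3, 4, 5}} = {0, 1, 2, 4, 5}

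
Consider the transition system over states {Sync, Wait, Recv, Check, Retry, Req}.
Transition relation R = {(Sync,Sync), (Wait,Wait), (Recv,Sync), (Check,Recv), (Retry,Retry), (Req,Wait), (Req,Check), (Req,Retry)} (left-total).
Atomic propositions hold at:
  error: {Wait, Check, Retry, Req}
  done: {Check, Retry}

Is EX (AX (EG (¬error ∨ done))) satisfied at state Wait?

No

Sat(¬error) = {Sync, Recv}
Sat(¬error ∨ done) = {Sync, Recv, Check, Retry}
EG (¬error ∨ done): greatest fixpoint, start Z0 = {Sync, Recv, Check, Retry}, keep only states in Sat with some successor in Z. Already a fixed point.
Sat(EG (¬error ∨ done)) = {Sync, Recv, Check, Retry}
Sat(AX (EG (¬error ∨ done))) = {s : every successor in {Sync, Recv, Check, Retry}} = {Sync, Recv, Check, Retry}
Sat(EX (AX (EG (¬error ∨ done)))) = {s : some successor in {Sync, Recv, Check, Retry}} = {Sync, Recv, Check, Retry, Req}
Wait ∉ Sat(EX (AX (EG (¬error ∨ done)))) = {Sync, Recv, Check, Retry, Req}, so the formula does not hold at Wait.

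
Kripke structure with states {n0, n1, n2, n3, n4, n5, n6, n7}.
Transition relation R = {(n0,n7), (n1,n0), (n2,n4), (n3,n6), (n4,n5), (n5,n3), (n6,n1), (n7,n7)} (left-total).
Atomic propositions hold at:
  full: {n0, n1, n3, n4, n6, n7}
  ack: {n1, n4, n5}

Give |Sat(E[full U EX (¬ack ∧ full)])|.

7

Sat(¬ack) = {n0, n2, n3, n6, n7}
Sat(¬ack ∧ full) = {n0, n3, n6, n7}
Sat(EX (¬ack ∧ full)) = {s : some successor in {n0, n3, n6, n7}} = {n0, n1, n3, n5, n7}
E[full U EX (¬ack ∧ full)]: least fixpoint, start Z0 = Sat(EX (¬ack ∧ full)) = {n0, n1, n3, n5, n7}, add states in Sat(full) with some successor in Z. Z1 = {n0, n1, n3, n4, n5, n6, n7}; fixed.
Sat(E[full U EX (¬ack ∧ full)]) = {n0, n1, n3, n4, n5, n6, n7}
|Sat(E[full U EX (¬ack ∧ full)])| = |{n0, n1, n3, n4, n5, n6, n7}| = 7.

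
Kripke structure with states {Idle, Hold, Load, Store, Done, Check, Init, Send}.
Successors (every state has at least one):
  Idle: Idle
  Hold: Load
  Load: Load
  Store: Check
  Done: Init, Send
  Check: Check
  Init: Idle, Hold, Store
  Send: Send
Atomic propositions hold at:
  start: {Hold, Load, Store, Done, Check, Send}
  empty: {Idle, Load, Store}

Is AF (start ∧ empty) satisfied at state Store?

Yes

Sat(start ∧ empty) = {Load, Store}
AF (start ∧ empty): least fixpoint, start Z0 = {Load, Store}, add states with every successor in Z. Z1 = {Hold, Load, Store}; fixed.
Sat(AF (start ∧ empty)) = {Hold, Load, Store}
Store ∈ Sat(AF (start ∧ empty)) = {Hold, Load, Store}, so the formula holds at Store.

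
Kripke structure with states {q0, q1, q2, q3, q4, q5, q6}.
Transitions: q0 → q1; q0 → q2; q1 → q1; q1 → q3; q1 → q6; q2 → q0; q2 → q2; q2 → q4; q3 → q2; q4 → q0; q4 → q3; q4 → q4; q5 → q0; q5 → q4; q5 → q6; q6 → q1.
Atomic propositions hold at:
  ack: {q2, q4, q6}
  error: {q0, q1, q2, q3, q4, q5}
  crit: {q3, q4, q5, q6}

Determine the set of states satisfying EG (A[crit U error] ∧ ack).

{q2, q4}

A[crit U error]: least fixpoint, start Z0 = Sat(error) = {q0, q1, q2, q3, q4, q5}, add states in Sat(crit) with every successor in Z. Z1 = {q0, q1, q2, q3, q4, q5, q6}; fixed.
Sat(A[crit U error]) = {q0, q1, q2, q3, q4, q5, q6}
Sat(A[crit U error] ∧ ack) = {q2, q4, q6}
EG (A[crit U error] ∧ ack): greatest fixpoint, start Z0 = {q2, q4, q6}, keep only states in Sat with some successor in Z. Z1 = {q2, q4}; fixed.
Sat(EG (A[crit U error] ∧ ack)) = {q2, q4}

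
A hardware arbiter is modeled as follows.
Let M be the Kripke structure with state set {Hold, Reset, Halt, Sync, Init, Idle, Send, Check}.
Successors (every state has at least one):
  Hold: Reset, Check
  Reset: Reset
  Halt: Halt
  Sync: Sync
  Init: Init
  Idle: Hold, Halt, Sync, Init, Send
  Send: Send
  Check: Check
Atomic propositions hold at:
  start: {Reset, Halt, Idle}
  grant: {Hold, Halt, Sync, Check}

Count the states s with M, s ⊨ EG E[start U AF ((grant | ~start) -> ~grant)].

4

Sat(~start) = {Hold, Sync, Init, Send, Check}
Sat(grant | ~start) = {Hold, Halt, Sync, Init, Send, Check}
Sat(~grant) = {Reset, Init, Idle, Send}
Sat((grant | ~start) -> ~grant) = {Reset, Init, Idle, Send}
AF ((grant | ~start) -> ~grant): least fixpoint, start Z0 = {Reset, Init, Idle, Send}, add states with every successor in Z. Already a fixed point.
Sat(AF ((grant | ~start) -> ~grant)) = {Reset, Init, Idle, Send}
E[start U AF ((grant | ~start) -> ~grant)]: least fixpoint, start Z0 = Sat(AF ((grant | ~start) -> ~grant)) = {Reset, Init, Idle, Send}, add states in Sat(start) with some successor in Z. Already a fixed point.
Sat(E[start U AF ((grant | ~start) -> ~grant)]) = {Reset, Init, Idle, Send}
EG E[start U AF ((grant | ~start) -> ~grant)]: greatest fixpoint, start Z0 = {Reset, Init, Idle, Send}, keep only states in Sat with some successor in Z. Already a fixed point.
Sat(EG E[start U AF ((grant | ~start) -> ~grant)]) = {Reset, Init, Idle, Send}
|Sat(EG E[start U AF ((grant | ~start) -> ~grant)])| = |{Reset, Init, Idle, Send}| = 4.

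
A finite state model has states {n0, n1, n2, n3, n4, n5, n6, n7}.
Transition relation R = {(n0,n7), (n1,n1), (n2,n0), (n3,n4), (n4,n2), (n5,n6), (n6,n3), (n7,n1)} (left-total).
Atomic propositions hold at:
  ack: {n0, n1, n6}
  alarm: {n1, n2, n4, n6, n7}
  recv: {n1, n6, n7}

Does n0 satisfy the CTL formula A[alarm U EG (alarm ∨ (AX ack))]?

Sat(AX ack) = {s : every successor in {n0, n1, n6}} = {n1, n2, n5, n7}
Sat(alarm ∨ (AX ack)) = {n1, n2, n4, n5, n6, n7}
EG (alarm ∨ (AX ack)): greatest fixpoint, start Z0 = {n1, n2, n4, n5, n6, n7}, keep only states in Sat with some successor in Z. Z1 = {n1, n4, n5, n7}; Z2 = {n1, n7}; fixed.
Sat(EG (alarm ∨ (AX ack))) = {n1, n7}
A[alarm U EG (alarm ∨ (AX ack))]: least fixpoint, start Z0 = Sat(EG (alarm ∨ (AX ack))) = {n1, n7}, add states in Sat(alarm) with every successor in Z. Already a fixed point.
Sat(A[alarm U EG (alarm ∨ (AX ack))]) = {n1, n7}
n0 ∉ Sat(A[alarm U EG (alarm ∨ (AX ack))]) = {n1, n7}, so the formula does not hold at n0.

No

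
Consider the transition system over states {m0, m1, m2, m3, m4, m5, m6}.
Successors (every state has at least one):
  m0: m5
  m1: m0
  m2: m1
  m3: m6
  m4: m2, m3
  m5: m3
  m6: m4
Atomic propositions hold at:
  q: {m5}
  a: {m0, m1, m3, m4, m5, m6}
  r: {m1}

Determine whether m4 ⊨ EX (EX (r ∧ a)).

Sat(r ∧ a) = {m1}
Sat(EX (r ∧ a)) = {s : some successor in {m1}} = {m2}
Sat(EX (EX (r ∧ a))) = {s : some successor in {m2}} = {m4}
m4 ∈ Sat(EX (EX (r ∧ a))) = {m4}, so the formula holds at m4.

Yes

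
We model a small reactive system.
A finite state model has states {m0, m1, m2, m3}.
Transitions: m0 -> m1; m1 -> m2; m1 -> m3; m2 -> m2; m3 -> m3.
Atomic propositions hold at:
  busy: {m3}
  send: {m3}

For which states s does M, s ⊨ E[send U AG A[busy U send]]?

A[busy U send]: least fixpoint, start Z0 = Sat(send) = {m3}, add states in Sat(busy) with every successor in Z. Already a fixed point.
Sat(A[busy U send]) = {m3}
AG A[busy U send]: greatest fixpoint, start Z0 = {m3}, keep only states in Sat with every successor in Z. Already a fixed point.
Sat(AG A[busy U send]) = {m3}
E[send U AG A[busy U send]]: least fixpoint, start Z0 = Sat(AG A[busy U send]) = {m3}, add states in Sat(send) with some successor in Z. Already a fixed point.
Sat(E[send U AG A[busy U send]]) = {m3}

{m3}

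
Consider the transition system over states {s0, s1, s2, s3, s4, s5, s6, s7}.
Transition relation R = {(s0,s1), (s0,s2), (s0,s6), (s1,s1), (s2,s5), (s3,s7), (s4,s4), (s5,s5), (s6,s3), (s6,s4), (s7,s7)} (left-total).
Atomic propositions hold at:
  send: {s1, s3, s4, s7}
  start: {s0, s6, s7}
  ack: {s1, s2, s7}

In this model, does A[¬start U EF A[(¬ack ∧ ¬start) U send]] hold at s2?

No

Sat(¬start) = {s1, s2, s3, s4, s5}
Sat(¬ack) = {s0, s3, s4, s5, s6}
Sat(¬ack ∧ ¬start) = {s3, s4, s5}
A[(¬ack ∧ ¬start) U send]: least fixpoint, start Z0 = Sat(send) = {s1, s3, s4, s7}, add states in Sat(¬ack ∧ ¬start) with every successor in Z. Already a fixed point.
Sat(A[(¬ack ∧ ¬start) U send]) = {s1, s3, s4, s7}
EF A[(¬ack ∧ ¬start) U send]: least fixpoint, start Z0 = {s1, s3, s4, s7}, add states with some successor in Z. Z1 = {s0, s1, s3, s4, s6, s7}; fixed.
Sat(EF A[(¬ack ∧ ¬start) U send]) = {s0, s1, s3, s4, s6, s7}
A[¬start U EF A[(¬ack ∧ ¬start) U send]]: least fixpoint, start Z0 = Sat(EF A[(¬ack ∧ ¬start) U send]) = {s0, s1, s3, s4, s6, s7}, add states in Sat(¬start) with every successor in Z. Already a fixed point.
Sat(A[¬start U EF A[(¬ack ∧ ¬start) U send]]) = {s0, s1, s3, s4, s6, s7}
s2 ∉ Sat(A[¬start U EF A[(¬ack ∧ ¬start) U send]]) = {s0, s1, s3, s4, s6, s7}, so the formula does not hold at s2.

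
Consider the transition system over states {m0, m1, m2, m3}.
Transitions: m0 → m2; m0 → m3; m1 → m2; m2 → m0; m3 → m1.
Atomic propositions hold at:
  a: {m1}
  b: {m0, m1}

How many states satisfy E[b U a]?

1

E[b U a]: least fixpoint, start Z0 = Sat(a) = {m1}, add states in Sat(b) with some successor in Z. Already a fixed point.
Sat(E[b U a]) = {m1}
|Sat(E[b U a])| = |{m1}| = 1.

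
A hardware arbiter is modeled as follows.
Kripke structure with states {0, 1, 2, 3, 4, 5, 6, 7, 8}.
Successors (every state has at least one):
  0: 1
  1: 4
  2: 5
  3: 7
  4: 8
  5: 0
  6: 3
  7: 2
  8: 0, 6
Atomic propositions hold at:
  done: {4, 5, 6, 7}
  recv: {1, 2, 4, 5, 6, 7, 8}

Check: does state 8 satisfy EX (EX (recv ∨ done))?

Yes

Sat(recv ∨ done) = {1, 2, 4, 5, 6, 7, 8}
Sat(EX (recv ∨ done)) = {s : some successor in {1, 2, 4, 5, 6, 7, 8}} = {0, 1, 2, 3, 4, 7, 8}
Sat(EX (EX (recv ∨ done))) = {s : some successor in {0, 1, 2, 3, 4, 7, 8}} = {0, 1, 3, 4, 5, 6, 7, 8}
8 ∈ Sat(EX (EX (recv ∨ done))) = {0, 1, 3, 4, 5, 6, 7, 8}, so the formula holds at 8.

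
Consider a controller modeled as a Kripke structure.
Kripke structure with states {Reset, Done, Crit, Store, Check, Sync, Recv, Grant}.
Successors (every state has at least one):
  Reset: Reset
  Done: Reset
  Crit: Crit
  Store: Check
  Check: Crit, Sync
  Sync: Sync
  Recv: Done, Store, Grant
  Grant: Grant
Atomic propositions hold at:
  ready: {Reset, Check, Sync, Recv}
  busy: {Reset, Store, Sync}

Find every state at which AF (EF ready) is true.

EF ready: least fixpoint, start Z0 = {Reset, Check, Sync, Recv}, add states with some successor in Z. Z1 = {Reset, Done, Store, Check, Sync, Recv}; fixed.
Sat(EF ready) = {Reset, Done, Store, Check, Sync, Recv}
AF (EF ready): least fixpoint, start Z0 = {Reset, Done, Store, Check, Sync, Recv}, add states with every successor in Z. Already a fixed point.
Sat(AF (EF ready)) = {Reset, Done, Store, Check, Sync, Recv}

{Reset, Done, Store, Check, Sync, Recv}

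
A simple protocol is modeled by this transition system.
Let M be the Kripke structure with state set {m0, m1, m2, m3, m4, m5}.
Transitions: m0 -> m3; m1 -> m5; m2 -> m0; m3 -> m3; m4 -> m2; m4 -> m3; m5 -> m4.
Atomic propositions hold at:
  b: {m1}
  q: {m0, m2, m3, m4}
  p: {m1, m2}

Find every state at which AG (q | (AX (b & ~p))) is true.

{m0, m2, m3, m4}

Sat(~p) = {m0, m3, m4, m5}
Sat(b & ~p) = ∅
Sat(AX (b & ~p)) = {s : every successor in ∅} = ∅
Sat(q | (AX (b & ~p))) = {m0, m2, m3, m4}
AG (q | (AX (b & ~p))): greatest fixpoint, start Z0 = {m0, m2, m3, m4}, keep only states in Sat with every successor in Z. Already a fixed point.
Sat(AG (q | (AX (b & ~p)))) = {m0, m2, m3, m4}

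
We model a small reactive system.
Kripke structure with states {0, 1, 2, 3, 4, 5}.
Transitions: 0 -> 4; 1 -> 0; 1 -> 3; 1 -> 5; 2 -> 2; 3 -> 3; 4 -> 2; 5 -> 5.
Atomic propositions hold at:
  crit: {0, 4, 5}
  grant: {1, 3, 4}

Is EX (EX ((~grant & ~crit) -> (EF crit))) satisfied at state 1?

Yes

Sat(~grant) = {0, 2, 5}
Sat(~crit) = {1, 2, 3}
Sat(~grant & ~crit) = {2}
EF crit: least fixpoint, start Z0 = {0, 4, 5}, add states with some successor in Z. Z1 = {0, 1, 4, 5}; fixed.
Sat(EF crit) = {0, 1, 4, 5}
Sat((~grant & ~crit) -> (EF crit)) = {0, 1, 3, 4, 5}
Sat(EX ((~grant & ~crit) -> (EF crit))) = {s : some successor in {0, 1, 3, 4, 5}} = {0, 1, 3, 5}
Sat(EX (EX ((~grant & ~crit) -> (EF crit)))) = {s : some successor in {0, 1, 3, 5}} = {1, 3, 5}
1 ∈ Sat(EX (EX ((~grant & ~crit) -> (EF crit)))) = {1, 3, 5}, so the formula holds at 1.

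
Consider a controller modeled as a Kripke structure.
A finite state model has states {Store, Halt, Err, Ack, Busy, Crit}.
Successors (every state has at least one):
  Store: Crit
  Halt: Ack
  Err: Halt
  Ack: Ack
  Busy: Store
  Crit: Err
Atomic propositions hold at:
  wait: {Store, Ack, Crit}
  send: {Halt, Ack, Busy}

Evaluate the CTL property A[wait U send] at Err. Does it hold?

No

A[wait U send]: least fixpoint, start Z0 = Sat(send) = {Halt, Ack, Busy}, add states in Sat(wait) with every successor in Z. Already a fixed point.
Sat(A[wait U send]) = {Halt, Ack, Busy}
Err ∉ Sat(A[wait U send]) = {Halt, Ack, Busy}, so the formula does not hold at Err.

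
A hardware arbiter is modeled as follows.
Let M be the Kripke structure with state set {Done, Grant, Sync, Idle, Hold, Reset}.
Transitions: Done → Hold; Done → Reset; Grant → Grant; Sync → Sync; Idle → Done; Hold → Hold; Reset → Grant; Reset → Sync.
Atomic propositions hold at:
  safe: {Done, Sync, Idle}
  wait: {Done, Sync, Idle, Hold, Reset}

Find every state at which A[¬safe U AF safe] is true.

{Done, Sync, Idle}

Sat(¬safe) = {Grant, Hold, Reset}
AF safe: least fixpoint, start Z0 = {Done, Sync, Idle}, add states with every successor in Z. Already a fixed point.
Sat(AF safe) = {Done, Sync, Idle}
A[¬safe U AF safe]: least fixpoint, start Z0 = Sat(AF safe) = {Done, Sync, Idle}, add states in Sat(¬safe) with every successor in Z. Already a fixed point.
Sat(A[¬safe U AF safe]) = {Done, Sync, Idle}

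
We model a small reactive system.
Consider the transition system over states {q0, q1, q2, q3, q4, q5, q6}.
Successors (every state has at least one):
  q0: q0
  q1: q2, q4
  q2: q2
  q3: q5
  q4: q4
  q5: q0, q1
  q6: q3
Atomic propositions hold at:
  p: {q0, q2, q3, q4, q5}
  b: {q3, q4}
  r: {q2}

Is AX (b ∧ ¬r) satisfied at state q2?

No

Sat(¬r) = {q0, q1, q3, q4, q5, q6}
Sat(b ∧ ¬r) = {q3, q4}
Sat(AX (b ∧ ¬r)) = {s : every successor in {q3, q4}} = {q4, q6}
q2 ∉ Sat(AX (b ∧ ¬r)) = {q4, q6}, so the formula does not hold at q2.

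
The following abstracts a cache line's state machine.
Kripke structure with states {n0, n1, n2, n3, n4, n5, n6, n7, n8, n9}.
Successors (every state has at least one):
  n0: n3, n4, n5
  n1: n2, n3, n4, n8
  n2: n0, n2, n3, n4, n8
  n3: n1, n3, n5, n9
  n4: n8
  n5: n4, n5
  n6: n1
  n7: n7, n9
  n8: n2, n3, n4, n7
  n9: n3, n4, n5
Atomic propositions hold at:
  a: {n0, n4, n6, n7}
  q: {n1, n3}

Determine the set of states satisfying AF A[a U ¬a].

{n0, n1, n2, n3, n4, n5, n6, n8, n9}

Sat(¬a) = {n1, n2, n3, n5, n8, n9}
A[a U ¬a]: least fixpoint, start Z0 = Sat(¬a) = {n1, n2, n3, n5, n8, n9}, add states in Sat(a) with every successor in Z. Z1 = {n1, n2, n3, n4, n5, n6, n8, n9}; Z2 = {n0, n1, n2, n3, n4, n5, n6, n8, n9}; fixed.
Sat(A[a U ¬a]) = {n0, n1, n2, n3, n4, n5, n6, n8, n9}
AF A[a U ¬a]: least fixpoint, start Z0 = {n0, n1, n2, n3, n4, n5, n6, n8, n9}, add states with every successor in Z. Already a fixed point.
Sat(AF A[a U ¬a]) = {n0, n1, n2, n3, n4, n5, n6, n8, n9}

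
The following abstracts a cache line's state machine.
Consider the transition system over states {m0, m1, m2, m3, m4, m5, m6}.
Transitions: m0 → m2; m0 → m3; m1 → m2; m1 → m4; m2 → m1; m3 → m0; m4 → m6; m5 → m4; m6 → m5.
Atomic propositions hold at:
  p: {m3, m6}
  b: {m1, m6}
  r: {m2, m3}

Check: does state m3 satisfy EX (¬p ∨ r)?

Yes

Sat(¬p) = {m0, m1, m2, m4, m5}
Sat(¬p ∨ r) = {m0, m1, m2, m3, m4, m5}
Sat(EX (¬p ∨ r)) = {s : some successor in {m0, m1, m2, m3, m4, m5}} = {m0, m1, m2, m3, m5, m6}
m3 ∈ Sat(EX (¬p ∨ r)) = {m0, m1, m2, m3, m5, m6}, so the formula holds at m3.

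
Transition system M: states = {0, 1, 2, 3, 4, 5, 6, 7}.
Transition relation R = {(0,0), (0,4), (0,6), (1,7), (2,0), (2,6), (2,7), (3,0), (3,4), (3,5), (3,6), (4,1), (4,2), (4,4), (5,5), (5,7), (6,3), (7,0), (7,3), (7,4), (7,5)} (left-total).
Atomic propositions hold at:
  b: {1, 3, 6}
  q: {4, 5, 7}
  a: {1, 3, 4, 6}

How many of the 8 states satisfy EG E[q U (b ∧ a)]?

6

Sat(b ∧ a) = {1, 3, 6}
E[q U (b ∧ a)]: least fixpoint, start Z0 = Sat((b ∧ a)) = {1, 3, 6}, add states in Sat(q) with some successor in Z. Z1 = {1, 3, 4, 6, 7}; Z2 = {1, 3, 4, 5, 6, 7}; fixed.
Sat(E[q U (b ∧ a)]) = {1, 3, 4, 5, 6, 7}
EG E[q U (b ∧ a)]: greatest fixpoint, start Z0 = {1, 3, 4, 5, 6, 7}, keep only states in Sat with some successor in Z. Already a fixed point.
Sat(EG E[q U (b ∧ a)]) = {1, 3, 4, 5, 6, 7}
|Sat(EG E[q U (b ∧ a)])| = |{1, 3, 4, 5, 6, 7}| = 6.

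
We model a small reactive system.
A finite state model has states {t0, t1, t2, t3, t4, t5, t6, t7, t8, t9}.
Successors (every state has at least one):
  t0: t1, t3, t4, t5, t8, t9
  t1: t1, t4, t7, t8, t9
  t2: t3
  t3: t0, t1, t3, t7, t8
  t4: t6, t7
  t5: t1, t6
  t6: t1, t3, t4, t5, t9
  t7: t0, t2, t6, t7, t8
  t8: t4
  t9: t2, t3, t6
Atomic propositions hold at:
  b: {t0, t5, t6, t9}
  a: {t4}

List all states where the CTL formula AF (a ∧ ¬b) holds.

Sat(¬b) = {t1, t2, t3, t4, t7, t8}
Sat(a ∧ ¬b) = {t4}
AF (a ∧ ¬b): least fixpoint, start Z0 = {t4}, add states with every successor in Z. Z1 = {t4, t8}; fixed.
Sat(AF (a ∧ ¬b)) = {t4, t8}

{t4, t8}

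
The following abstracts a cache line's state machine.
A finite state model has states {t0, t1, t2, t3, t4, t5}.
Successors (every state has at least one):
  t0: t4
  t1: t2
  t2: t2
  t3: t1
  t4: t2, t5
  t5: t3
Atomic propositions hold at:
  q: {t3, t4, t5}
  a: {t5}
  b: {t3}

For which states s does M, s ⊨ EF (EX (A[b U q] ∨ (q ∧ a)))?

A[b U q]: least fixpoint, start Z0 = Sat(q) = {t3, t4, t5}, add states in Sat(b) with every successor in Z. Already a fixed point.
Sat(A[b U q]) = {t3, t4, t5}
Sat(q ∧ a) = {t5}
Sat(A[b U q] ∨ (q ∧ a)) = {t3, t4, t5}
Sat(EX (A[b U q] ∨ (q ∧ a))) = {s : some successor in {t3, t4, t5}} = {t0, t4, t5}
EF (EX (A[b U q] ∨ (q ∧ a))): least fixpoint, start Z0 = {t0, t4, t5}, add states with some successor in Z. Already a fixed point.
Sat(EF (EX (A[b U q] ∨ (q ∧ a)))) = {t0, t4, t5}

{t0, t4, t5}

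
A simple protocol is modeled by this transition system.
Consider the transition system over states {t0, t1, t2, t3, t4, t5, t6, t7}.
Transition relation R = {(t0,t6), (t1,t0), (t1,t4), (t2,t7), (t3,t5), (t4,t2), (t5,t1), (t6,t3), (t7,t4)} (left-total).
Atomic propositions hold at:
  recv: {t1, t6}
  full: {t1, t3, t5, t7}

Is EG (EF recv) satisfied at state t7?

EF recv: least fixpoint, start Z0 = {t1, t6}, add states with some successor in Z. Z1 = {t0, t1, t5, t6}; Z2 = {t0, t1, t3, t5, t6}; fixed.
Sat(EF recv) = {t0, t1, t3, t5, t6}
EG (EF recv): greatest fixpoint, start Z0 = {t0, t1, t3, t5, t6}, keep only states in Sat with some successor in Z. Already a fixed point.
Sat(EG (EF recv)) = {t0, t1, t3, t5, t6}
t7 ∉ Sat(EG (EF recv)) = {t0, t1, t3, t5, t6}, so the formula does not hold at t7.

No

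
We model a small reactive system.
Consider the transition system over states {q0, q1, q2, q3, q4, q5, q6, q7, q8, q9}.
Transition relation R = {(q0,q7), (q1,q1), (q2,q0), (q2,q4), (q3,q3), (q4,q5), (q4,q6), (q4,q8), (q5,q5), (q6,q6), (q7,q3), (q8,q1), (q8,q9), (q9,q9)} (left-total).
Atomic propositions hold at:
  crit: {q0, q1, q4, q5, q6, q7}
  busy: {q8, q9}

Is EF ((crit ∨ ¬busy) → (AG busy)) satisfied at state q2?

Yes

Sat(¬busy) = {q0, q1, q2, q3, q4, q5, q6, q7}
Sat(crit ∨ ¬busy) = {q0, q1, q2, q3, q4, q5, q6, q7}
AG busy: greatest fixpoint, start Z0 = {q8, q9}, keep only states in Sat with every successor in Z. Z1 = {q9}; fixed.
Sat(AG busy) = {q9}
Sat((crit ∨ ¬busy) → (AG busy)) = {q8, q9}
EF ((crit ∨ ¬busy) → (AG busy)): least fixpoint, start Z0 = {q8, q9}, add states with some successor in Z. Z1 = {q4, q8, q9}; Z2 = {q2, q4, q8, q9}; fixed.
Sat(EF ((crit ∨ ¬busy) → (AG busy))) = {q2, q4, q8, q9}
q2 ∈ Sat(EF ((crit ∨ ¬busy) → (AG busy))) = {q2, q4, q8, q9}, so the formula holds at q2.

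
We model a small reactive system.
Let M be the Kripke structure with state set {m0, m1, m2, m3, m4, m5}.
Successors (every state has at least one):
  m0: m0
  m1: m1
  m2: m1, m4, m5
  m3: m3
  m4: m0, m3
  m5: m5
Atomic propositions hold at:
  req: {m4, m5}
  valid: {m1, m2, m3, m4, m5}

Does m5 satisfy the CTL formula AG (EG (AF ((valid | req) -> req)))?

Yes

Sat(valid | req) = {m1, m2, m3, m4, m5}
Sat((valid | req) -> req) = {m0, m4, m5}
AF ((valid | req) -> req): least fixpoint, start Z0 = {m0, m4, m5}, add states with every successor in Z. Already a fixed point.
Sat(AF ((valid | req) -> req)) = {m0, m4, m5}
EG (AF ((valid | req) -> req)): greatest fixpoint, start Z0 = {m0, m4, m5}, keep only states in Sat with some successor in Z. Already a fixed point.
Sat(EG (AF ((valid | req) -> req))) = {m0, m4, m5}
AG (EG (AF ((valid | req) -> req))): greatest fixpoint, start Z0 = {m0, m4, m5}, keep only states in Sat with every successor in Z. Z1 = {m0, m5}; fixed.
Sat(AG (EG (AF ((valid | req) -> req)))) = {m0, m5}
m5 ∈ Sat(AG (EG (AF ((valid | req) -> req)))) = {m0, m5}, so the formula holds at m5.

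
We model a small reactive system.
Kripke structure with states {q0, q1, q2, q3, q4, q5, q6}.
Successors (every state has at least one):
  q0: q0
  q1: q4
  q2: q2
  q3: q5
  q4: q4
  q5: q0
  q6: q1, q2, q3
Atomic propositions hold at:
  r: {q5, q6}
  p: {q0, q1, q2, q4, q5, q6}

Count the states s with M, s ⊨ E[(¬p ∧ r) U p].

Sat(¬p) = {q3}
Sat(¬p ∧ r) = ∅
E[(¬p ∧ r) U p]: least fixpoint, start Z0 = Sat(p) = {q0, q1, q2, q4, q5, q6}, add states in Sat(¬p ∧ r) with some successor in Z. Already a fixed point.
Sat(E[(¬p ∧ r) U p]) = {q0, q1, q2, q4, q5, q6}
|Sat(E[(¬p ∧ r) U p])| = |{q0, q1, q2, q4, q5, q6}| = 6.

6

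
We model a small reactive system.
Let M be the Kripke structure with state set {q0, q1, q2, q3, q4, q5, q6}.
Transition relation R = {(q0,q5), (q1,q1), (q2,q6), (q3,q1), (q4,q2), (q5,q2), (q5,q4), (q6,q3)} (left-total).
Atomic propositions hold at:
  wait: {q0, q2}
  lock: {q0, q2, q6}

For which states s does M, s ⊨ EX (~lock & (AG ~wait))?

{q1, q3, q6}

Sat(~lock) = {q1, q3, q4, q5}
Sat(~wait) = {q1, q3, q4, q5, q6}
AG ~wait: greatest fixpoint, start Z0 = {q1, q3, q4, q5, q6}, keep only states in Sat with every successor in Z. Z1 = {q1, q3, q6}; fixed.
Sat(AG ~wait) = {q1, q3, q6}
Sat(~lock & (AG ~wait)) = {q1, q3}
Sat(EX (~lock & (AG ~wait))) = {s : some successor in {q1, q3}} = {q1, q3, q6}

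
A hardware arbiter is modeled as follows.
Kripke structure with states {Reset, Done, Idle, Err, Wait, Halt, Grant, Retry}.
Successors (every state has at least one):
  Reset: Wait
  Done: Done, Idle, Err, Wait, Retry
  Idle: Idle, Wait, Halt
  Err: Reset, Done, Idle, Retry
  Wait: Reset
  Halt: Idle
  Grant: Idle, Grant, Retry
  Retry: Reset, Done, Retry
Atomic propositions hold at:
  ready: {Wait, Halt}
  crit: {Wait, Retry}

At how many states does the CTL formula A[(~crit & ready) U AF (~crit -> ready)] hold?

Sat(~crit) = {Reset, Done, Idle, Err, Halt, Grant}
Sat(~crit & ready) = {Halt}
Sat(~crit -> ready) = {Wait, Halt, Retry}
AF (~crit -> ready): least fixpoint, start Z0 = {Wait, Halt, Retry}, add states with every successor in Z. Z1 = {Reset, Wait, Halt, Retry}; fixed.
Sat(AF (~crit -> ready)) = {Reset, Wait, Halt, Retry}
A[(~crit & ready) U AF (~crit -> ready)]: least fixpoint, start Z0 = Sat(AF (~crit -> ready)) = {Reset, Wait, Halt, Retry}, add states in Sat(~crit & ready) with every successor in Z. Already a fixed point.
Sat(A[(~crit & ready) U AF (~crit -> ready)]) = {Reset, Wait, Halt, Retry}
|Sat(A[(~crit & ready) U AF (~crit -> ready)])| = |{Reset, Wait, Halt, Retry}| = 4.

4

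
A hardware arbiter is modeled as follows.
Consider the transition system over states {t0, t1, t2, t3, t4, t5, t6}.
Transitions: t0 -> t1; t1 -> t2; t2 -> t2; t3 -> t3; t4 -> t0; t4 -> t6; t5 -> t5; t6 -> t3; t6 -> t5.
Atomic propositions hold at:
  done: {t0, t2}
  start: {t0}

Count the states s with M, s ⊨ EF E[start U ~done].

Sat(~done) = {t1, t3, t4, t5, t6}
E[start U ~done]: least fixpoint, start Z0 = Sat(~done) = {t1, t3, t4, t5, t6}, add states in Sat(start) with some successor in Z. Z1 = {t0, t1, t3, t4, t5, t6}; fixed.
Sat(E[start U ~done]) = {t0, t1, t3, t4, t5, t6}
EF E[start U ~done]: least fixpoint, start Z0 = {t0, t1, t3, t4, t5, t6}, add states with some successor in Z. Already a fixed point.
Sat(EF E[start U ~done]) = {t0, t1, t3, t4, t5, t6}
|Sat(EF E[start U ~done])| = |{t0, t1, t3, t4, t5, t6}| = 6.

6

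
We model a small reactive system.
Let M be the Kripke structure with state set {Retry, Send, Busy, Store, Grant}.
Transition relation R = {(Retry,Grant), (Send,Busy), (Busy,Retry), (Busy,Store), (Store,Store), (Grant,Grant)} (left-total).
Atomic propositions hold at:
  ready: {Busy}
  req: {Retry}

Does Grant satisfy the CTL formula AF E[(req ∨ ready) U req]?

Sat(req ∨ ready) = {Retry, Busy}
E[(req ∨ ready) U req]: least fixpoint, start Z0 = Sat(req) = {Retry}, add states in Sat(req ∨ ready) with some successor in Z. Z1 = {Retry, Busy}; fixed.
Sat(E[(req ∨ ready) U req]) = {Retry, Busy}
AF E[(req ∨ ready) U req]: least fixpoint, start Z0 = {Retry, Busy}, add states with every successor in Z. Z1 = {Retry, Send, Busy}; fixed.
Sat(AF E[(req ∨ ready) U req]) = {Retry, Send, Busy}
Grant ∉ Sat(AF E[(req ∨ ready) U req]) = {Retry, Send, Busy}, so the formula does not hold at Grant.

No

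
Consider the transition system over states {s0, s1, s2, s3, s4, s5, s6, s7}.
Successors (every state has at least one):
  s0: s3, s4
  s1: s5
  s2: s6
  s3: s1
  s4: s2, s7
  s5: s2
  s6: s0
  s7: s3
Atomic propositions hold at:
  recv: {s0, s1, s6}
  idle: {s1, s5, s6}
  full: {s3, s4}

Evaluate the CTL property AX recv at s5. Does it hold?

No

Sat(AX recv) = {s : every successor in {s0, s1, s6}} = {s2, s3, s6}
s5 ∉ Sat(AX recv) = {s2, s3, s6}, so the formula does not hold at s5.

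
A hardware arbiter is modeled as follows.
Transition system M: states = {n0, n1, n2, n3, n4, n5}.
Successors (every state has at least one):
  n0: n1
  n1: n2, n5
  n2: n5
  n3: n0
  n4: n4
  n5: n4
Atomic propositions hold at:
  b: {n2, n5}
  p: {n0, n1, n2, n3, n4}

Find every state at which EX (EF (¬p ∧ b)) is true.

{n0, n1, n2, n3}

Sat(¬p) = {n5}
Sat(¬p ∧ b) = {n5}
EF (¬p ∧ b): least fixpoint, start Z0 = {n5}, add states with some successor in Z. Z1 = {n1, n2, n5}; Z2 = {n0, n1, n2, n5}; Z3 = {n0, n1, n2, n3, n5}; fixed.
Sat(EF (¬p ∧ b)) = {n0, n1, n2, n3, n5}
Sat(EX (EF (¬p ∧ b))) = {s : some successor in {n0, n1, n2, n3, n5}} = {n0, n1, n2, n3}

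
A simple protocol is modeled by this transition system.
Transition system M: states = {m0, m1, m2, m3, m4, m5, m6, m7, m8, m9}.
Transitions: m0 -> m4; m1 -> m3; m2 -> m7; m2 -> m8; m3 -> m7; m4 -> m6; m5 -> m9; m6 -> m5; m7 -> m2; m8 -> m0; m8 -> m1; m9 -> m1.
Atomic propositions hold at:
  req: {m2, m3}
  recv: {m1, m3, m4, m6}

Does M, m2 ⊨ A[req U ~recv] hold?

Sat(~recv) = {m0, m2, m5, m7, m8, m9}
A[req U ~recv]: least fixpoint, start Z0 = Sat(~recv) = {m0, m2, m5, m7, m8, m9}, add states in Sat(req) with every successor in Z. Z1 = {m0, m2, m3, m5, m7, m8, m9}; fixed.
Sat(A[req U ~recv]) = {m0, m2, m3, m5, m7, m8, m9}
m2 ∈ Sat(A[req U ~recv]) = {m0, m2, m3, m5, m7, m8, m9}, so the formula holds at m2.

Yes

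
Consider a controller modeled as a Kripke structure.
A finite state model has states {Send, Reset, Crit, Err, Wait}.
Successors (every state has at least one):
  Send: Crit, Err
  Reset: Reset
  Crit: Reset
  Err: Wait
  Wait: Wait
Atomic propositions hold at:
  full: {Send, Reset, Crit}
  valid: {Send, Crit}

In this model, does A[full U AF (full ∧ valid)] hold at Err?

No

Sat(full ∧ valid) = {Send, Crit}
AF (full ∧ valid): least fixpoint, start Z0 = {Send, Crit}, add states with every successor in Z. Already a fixed point.
Sat(AF (full ∧ valid)) = {Send, Crit}
A[full U AF (full ∧ valid)]: least fixpoint, start Z0 = Sat(AF (full ∧ valid)) = {Send, Crit}, add states in Sat(full) with every successor in Z. Already a fixed point.
Sat(A[full U AF (full ∧ valid)]) = {Send, Crit}
Err ∉ Sat(A[full U AF (full ∧ valid)]) = {Send, Crit}, so the formula does not hold at Err.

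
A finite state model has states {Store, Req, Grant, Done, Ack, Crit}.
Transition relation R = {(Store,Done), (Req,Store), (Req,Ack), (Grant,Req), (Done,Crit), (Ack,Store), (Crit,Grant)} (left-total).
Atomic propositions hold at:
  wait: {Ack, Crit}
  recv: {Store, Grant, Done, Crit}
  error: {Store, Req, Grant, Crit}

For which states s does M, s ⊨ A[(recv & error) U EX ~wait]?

Sat(recv & error) = {Store, Grant, Crit}
Sat(~wait) = {Store, Req, Grant, Done}
Sat(EX ~wait) = {s : some successor in {Store, Req, Grant, Done}} = {Store, Req, Grant, Ack, Crit}
A[(recv & error) U EX ~wait]: least fixpoint, start Z0 = Sat(EX ~wait) = {Store, Req, Grant, Ack, Crit}, add states in Sat(recv & error) with every successor in Z. Already a fixed point.
Sat(A[(recv & error) U EX ~wait]) = {Store, Req, Grant, Ack, Crit}

{Store, Req, Grant, Ack, Crit}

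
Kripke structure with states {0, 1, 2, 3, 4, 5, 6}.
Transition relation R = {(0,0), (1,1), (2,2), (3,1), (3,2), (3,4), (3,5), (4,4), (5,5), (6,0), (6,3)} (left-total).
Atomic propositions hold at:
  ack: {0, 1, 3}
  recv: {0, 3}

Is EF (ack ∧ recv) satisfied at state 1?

No

Sat(ack ∧ recv) = {0, 3}
EF (ack ∧ recv): least fixpoint, start Z0 = {0, 3}, add states with some successor in Z. Z1 = {0, 3, 6}; fixed.
Sat(EF (ack ∧ recv)) = {0, 3, 6}
1 ∉ Sat(EF (ack ∧ recv)) = {0, 3, 6}, so the formula does not hold at 1.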